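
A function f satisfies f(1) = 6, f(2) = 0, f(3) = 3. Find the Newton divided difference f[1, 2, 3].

f[1,2] = (0 - 6) / (2 - 1) = -6
f[2,3] = (3 - 0) / (3 - 2) = 3
f[1,2,3] = (3 - (-6)) / (3 - 1) = 9/2

9/2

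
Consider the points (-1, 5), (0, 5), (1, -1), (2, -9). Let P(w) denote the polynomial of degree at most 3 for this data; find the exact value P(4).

Evaluate each Lagrange basis at w = 4:
L_0(4) = (4)·(3)·(2)/[(-1)·(-2)·(-3)] = -4
L_1(4) = (5)·(3)·(2)/[(1)·(-1)·(-2)] = 15
L_2(4) = (5)·(4)·(2)/[(2)·(1)·(-1)] = -20
L_3(4) = (5)·(4)·(3)/[(3)·(2)·(1)] = 10
Sum: 5·(-4) + 5·(15) + (-1)·(-20) + (-9)·(10) = -15

-15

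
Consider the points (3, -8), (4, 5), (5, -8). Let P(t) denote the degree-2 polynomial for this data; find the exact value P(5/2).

Evaluate each Lagrange basis at t = 5/2:
L_0(5/2) = (-3/2)·(-5/2)/[(-1)·(-2)] = 15/8
L_1(5/2) = (-1/2)·(-5/2)/[(1)·(-1)] = -5/4
L_2(5/2) = (-1/2)·(-3/2)/[(2)·(1)] = 3/8
Sum: (-8)·(15/8) + 5·(-5/4) + (-8)·(3/8) = -97/4

-97/4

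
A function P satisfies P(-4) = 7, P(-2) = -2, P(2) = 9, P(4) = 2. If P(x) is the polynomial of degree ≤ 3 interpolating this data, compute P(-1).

-11/32

Using Newton's divided-difference form:
P[-4,-2] = (-2 - 7) / (-2 - (-4)) = -9/2
P[-2,2] = (9 - (-2)) / (2 - (-2)) = 11/4
P[2,4] = (2 - 9) / (4 - 2) = -7/2
P[-4,-2,2] = (11/4 - (-9/2)) / (2 - (-4)) = 29/24
P[-2,2,4] = (-7/2 - 11/4) / (4 - (-2)) = -25/24
P[-4,-2,2,4] = (-25/24 - 29/24) / (4 - (-4)) = -9/32
P(-1) = 7 + (-9/2)·(3) + (29/24)·(3)·(1) + (-9/32)·(3)·(1)·(-3) = -11/32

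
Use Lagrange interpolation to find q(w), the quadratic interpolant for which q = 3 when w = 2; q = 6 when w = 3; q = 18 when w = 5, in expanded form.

q(w) = w^2 - 2w + 3

L_0(w) = (w - 3)(w - 5) / [3] = (1/3)w^2 - (8/3)w + 5
L_1(w) = (w - 2)(w - 5) / [-2] = -(1/2)w^2 + (7/2)w - 5
L_2(w) = (w - 2)(w - 3) / [6] = (1/6)w^2 - (5/6)w + 1
q(w) = 3·L_0 + 6·L_1 + 18·L_2
  3·L_0(w) = w^2 - 8w + 15
  6·L_1(w) = -3w^2 + 21w - 30
  18·L_2(w) = 3w^2 - 15w + 18
Adding term by term: w^2 - 2w + 3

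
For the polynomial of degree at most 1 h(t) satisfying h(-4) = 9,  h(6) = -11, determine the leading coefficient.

The leading coefficient equals the top divided difference h[-4,6].
h[-4,6] = (-11 - 9) / (6 - (-4)) = -2

-2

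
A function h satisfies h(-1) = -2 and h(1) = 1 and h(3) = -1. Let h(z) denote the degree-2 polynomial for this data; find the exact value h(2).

5/8

Evaluate each Lagrange basis at z = 2:
L_0(2) = (1)·(-1)/[(-2)·(-4)] = -1/8
L_1(2) = (3)·(-1)/[(2)·(-2)] = 3/4
L_2(2) = (3)·(1)/[(4)·(2)] = 3/8
Sum: (-2)·(-1/8) + 1·(3/4) + (-1)·(3/8) = 5/8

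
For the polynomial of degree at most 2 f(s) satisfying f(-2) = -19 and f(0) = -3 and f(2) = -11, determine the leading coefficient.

Build the Lagrange basis polynomials:
L_0(s) = s(s - 2) / [8] = (1/8)s^2 - (1/4)s
L_1(s) = (s + 2)(s - 2) / [-4] = -(1/4)s^2 + 1
L_2(s) = (s + 2)s / [8] = (1/8)s^2 + (1/4)s
f(s) = (-19)·L_0 + (-3)·L_1 + (-11)·L_2
Only the coefficient of s^2 is needed; take it from each L_i and combine:
(-19)·(1/8) + (-3)·(-1/4) + (-11)·(1/8) = -3

-3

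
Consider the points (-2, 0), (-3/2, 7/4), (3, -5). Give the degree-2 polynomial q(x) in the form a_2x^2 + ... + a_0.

Build the Lagrange basis polynomials:
L_0(x) = (x + 3/2)(x - 3) / [5/2] = (2/5)x^2 - (3/5)x - 9/5
L_1(x) = (x + 2)(x - 3) / [-9/4] = -(4/9)x^2 + (4/9)x + 8/3
L_2(x) = (x + 2)(x + 3/2) / [45/2] = (2/45)x^2 + (7/45)x + 2/15
q(x) = 0·L_0 + (7/4)·L_1 + (-5)·L_2
  0·L_0(x) = 0
  (7/4)·L_1(x) = -(7/9)x^2 + (7/9)x + 14/3
  (-5)·L_2(x) = -(2/9)x^2 - (7/9)x - 2/3
Adding term by term: -x^2 + 4

q(x) = -x^2 + 4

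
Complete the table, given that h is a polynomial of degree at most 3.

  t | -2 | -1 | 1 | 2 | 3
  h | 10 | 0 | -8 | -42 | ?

The 4 known values determine h uniquely (degree ≤ 3).
Evaluate each Lagrange basis at t = 3:
L_0(3) = (4)·(2)·(1)/[(-1)·(-3)·(-4)] = -2/3
L_1(3) = (5)·(2)·(1)/[(1)·(-2)·(-3)] = 5/3
L_2(3) = (5)·(4)·(1)/[(3)·(2)·(-1)] = -10/3
L_3(3) = (5)·(4)·(2)/[(4)·(3)·(1)] = 10/3
Sum: 10·(-2/3) + 0 + (-8)·(-10/3) + (-42)·(10/3) = -120

-120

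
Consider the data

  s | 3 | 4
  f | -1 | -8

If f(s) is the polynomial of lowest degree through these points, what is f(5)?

L_0(5) = (1)/[(-1)] = -1
L_1(5) = (2)/[(1)] = 2
Sum: (-1)·(-1) + (-8)·(2) = -15

-15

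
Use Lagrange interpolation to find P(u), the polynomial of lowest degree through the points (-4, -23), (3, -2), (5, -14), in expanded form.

L_0(u) = (u - 3)(u - 5) / [63] = (1/63)u^2 - (8/63)u + 5/21
L_1(u) = (u + 4)(u - 5) / [-14] = -(1/14)u^2 + (1/14)u + 10/7
L_2(u) = (u + 4)(u - 3) / [18] = (1/18)u^2 + (1/18)u - 2/3
P(u) = (-23)·L_0 + (-2)·L_1 + (-14)·L_2
  (-23)·L_0(u) = -(23/63)u^2 + (184/63)u - 115/21
  (-2)·L_1(u) = (1/7)u^2 - (1/7)u - 20/7
  (-14)·L_2(u) = -(7/9)u^2 - (7/9)u + 28/3
Adding term by term: -u^2 + 2u + 1

P(u) = -u^2 + 2u + 1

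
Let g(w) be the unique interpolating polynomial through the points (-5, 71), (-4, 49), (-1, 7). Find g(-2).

17

Evaluate each Lagrange basis at w = -2:
L_0(-2) = (2)·(-1)/[(-1)·(-4)] = -1/2
L_1(-2) = (3)·(-1)/[(1)·(-3)] = 1
L_2(-2) = (3)·(2)/[(4)·(3)] = 1/2
Sum: 71·(-1/2) + 49·(1) + 7·(1/2) = 17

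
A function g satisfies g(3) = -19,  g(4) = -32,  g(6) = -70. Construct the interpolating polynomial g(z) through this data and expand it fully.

g(z) = -2z^2 + z - 4

Build the Lagrange basis polynomials:
L_0(z) = (z - 4)(z - 6) / [3] = (1/3)z^2 - (10/3)z + 8
L_1(z) = (z - 3)(z - 6) / [-2] = -(1/2)z^2 + (9/2)z - 9
L_2(z) = (z - 3)(z - 4) / [6] = (1/6)z^2 - (7/6)z + 2
g(z) = (-19)·L_0 + (-32)·L_1 + (-70)·L_2
  (-19)·L_0(z) = -(19/3)z^2 + (190/3)z - 152
  (-32)·L_1(z) = 16z^2 - 144z + 288
  (-70)·L_2(z) = -(35/3)z^2 + (245/3)z - 140
Adding term by term: -2z^2 + z - 4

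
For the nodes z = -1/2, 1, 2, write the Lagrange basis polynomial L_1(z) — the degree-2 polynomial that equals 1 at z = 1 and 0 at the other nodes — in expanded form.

L_1(z) = -(2/3)z^2 + z + 2/3

L_1(z) = (z + 1/2)(z - 2) / [(3/2)·(-1)]
       = (z^2 - (3/2)z - 1) / (-3/2)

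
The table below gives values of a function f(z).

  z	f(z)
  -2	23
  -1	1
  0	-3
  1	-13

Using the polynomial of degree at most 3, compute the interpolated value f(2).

-53

Using Newton's divided-difference form:
f[-2,-1] = (1 - 23) / (-1 - (-2)) = -22
f[-1,0] = (-3 - 1) / (0 - (-1)) = -4
f[0,1] = (-13 - (-3)) / (1 - 0) = -10
f[-2,-1,0] = (-4 - (-22)) / (0 - (-2)) = 9
f[-1,0,1] = (-10 - (-4)) / (1 - (-1)) = -3
f[-2,-1,0,1] = (-3 - 9) / (1 - (-2)) = -4
f(2) = 23 + (-22)·(4) + 9·(4)·(3) + (-4)·(4)·(3)·(2) = -53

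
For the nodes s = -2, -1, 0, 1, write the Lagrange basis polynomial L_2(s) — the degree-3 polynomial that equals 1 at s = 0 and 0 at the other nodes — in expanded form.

L_2(s) = -(1/2)s^3 - s^2 + (1/2)s + 1

L_2(s) = (s + 2)(s + 1)(s - 1) / [(2)·(1)·(-1)]
       = (s^3 + 2s^2 - s - 2) / (-2)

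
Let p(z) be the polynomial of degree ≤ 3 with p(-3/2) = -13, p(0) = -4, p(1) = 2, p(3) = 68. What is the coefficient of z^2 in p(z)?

1

L_0(z) = z(z - 1)(z - 3) / [-135/8] = -(8/135)z^3 + (32/135)z^2 - (8/45)z
L_1(z) = (z + 3/2)(z - 1)(z - 3) / [9/2] = (2/9)z^3 - (5/9)z^2 - (2/3)z + 1
L_2(z) = (z + 3/2)z(z - 3) / [-5] = -(1/5)z^3 + (3/10)z^2 + (9/10)z
L_3(z) = (z + 3/2)z(z - 1) / [27] = (1/27)z^3 + (1/54)z^2 - (1/18)z
p(z) = (-13)·L_0 + (-4)·L_1 + 2·L_2 + 68·L_3
Only the coefficient of z^2 is needed; take it from each L_i and combine:
(-13)·(32/135) + (-4)·(-5/9) + 2·(3/10) + 68·(1/54) = 1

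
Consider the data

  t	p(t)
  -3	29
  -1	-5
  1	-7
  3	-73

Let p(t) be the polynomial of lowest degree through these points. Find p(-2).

Using Newton's divided-difference form:
p[-3,-1] = (-5 - 29) / (-1 - (-3)) = -17
p[-1,1] = (-7 - (-5)) / (1 - (-1)) = -1
p[1,3] = (-73 - (-7)) / (3 - 1) = -33
p[-3,-1,1] = (-1 - (-17)) / (1 - (-3)) = 4
p[-1,1,3] = (-33 - (-1)) / (3 - (-1)) = -8
p[-3,-1,1,3] = (-8 - 4) / (3 - (-3)) = -2
p(-2) = 29 + (-17)·(1) + 4·(1)·(-1) + (-2)·(1)·(-1)·(-3) = 2

2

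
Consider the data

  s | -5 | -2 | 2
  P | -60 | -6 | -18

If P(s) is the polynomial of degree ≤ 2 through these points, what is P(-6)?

L_0(-6) = (-4)·(-8)/[(-3)·(-7)] = 32/21
L_1(-6) = (-1)·(-8)/[(3)·(-4)] = -2/3
L_2(-6) = (-1)·(-4)/[(7)·(4)] = 1/7
Sum: (-60)·(32/21) + (-6)·(-2/3) + (-18)·(1/7) = -90

-90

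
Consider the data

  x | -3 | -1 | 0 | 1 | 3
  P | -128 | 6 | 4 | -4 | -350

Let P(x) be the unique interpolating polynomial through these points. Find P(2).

Evaluate each Lagrange basis at x = 2:
L_0(2) = (3)·(2)·(1)·(-1)/[(-2)·(-3)·(-4)·(-6)] = -1/24
L_1(2) = (5)·(2)·(1)·(-1)/[(2)·(-1)·(-2)·(-4)] = 5/8
L_2(2) = (5)·(3)·(1)·(-1)/[(3)·(1)·(-1)·(-3)] = -5/3
L_3(2) = (5)·(3)·(2)·(-1)/[(4)·(2)·(1)·(-2)] = 15/8
L_4(2) = (5)·(3)·(2)·(1)/[(6)·(4)·(3)·(2)] = 5/24
Sum: (-128)·(-1/24) + 6·(5/8) + 4·(-5/3) + (-4)·(15/8) + (-350)·(5/24) = -78

-78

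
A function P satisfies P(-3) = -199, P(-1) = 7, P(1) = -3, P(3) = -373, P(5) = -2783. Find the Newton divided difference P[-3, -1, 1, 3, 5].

-4

P[-3,-1] = (7 - (-199)) / (-1 - (-3)) = 103
P[-1,1] = (-3 - 7) / (1 - (-1)) = -5
P[1,3] = (-373 - (-3)) / (3 - 1) = -185
P[3,5] = (-2783 - (-373)) / (5 - 3) = -1205
P[-3,-1,1] = (-5 - 103) / (1 - (-3)) = -27
P[-1,1,3] = (-185 - (-5)) / (3 - (-1)) = -45
P[1,3,5] = (-1205 - (-185)) / (5 - 1) = -255
P[-3,-1,1,3] = (-45 - (-27)) / (3 - (-3)) = -3
P[-1,1,3,5] = (-255 - (-45)) / (5 - (-1)) = -35
P[-3,-1,1,3,5] = (-35 - (-3)) / (5 - (-3)) = -4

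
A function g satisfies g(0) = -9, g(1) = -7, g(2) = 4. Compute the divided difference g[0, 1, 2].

9/2

g[0,1] = (-7 - (-9)) / (1 - 0) = 2
g[1,2] = (4 - (-7)) / (2 - 1) = 11
g[0,1,2] = (11 - 2) / (2 - 0) = 9/2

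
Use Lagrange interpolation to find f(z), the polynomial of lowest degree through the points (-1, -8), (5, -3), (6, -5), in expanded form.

f(z) = -(17/42)z^2 + (103/42)z - 36/7

Build the Lagrange basis polynomials:
L_0(z) = (z - 5)(z - 6) / [42] = (1/42)z^2 - (11/42)z + 5/7
L_1(z) = (z + 1)(z - 6) / [-6] = -(1/6)z^2 + (5/6)z + 1
L_2(z) = (z + 1)(z - 5) / [7] = (1/7)z^2 - (4/7)z - 5/7
f(z) = (-8)·L_0 + (-3)·L_1 + (-5)·L_2
  (-8)·L_0(z) = -(4/21)z^2 + (44/21)z - 40/7
  (-3)·L_1(z) = (1/2)z^2 - (5/2)z - 3
  (-5)·L_2(z) = -(5/7)z^2 + (20/7)z + 25/7
Adding term by term: -(17/42)z^2 + (103/42)z - 36/7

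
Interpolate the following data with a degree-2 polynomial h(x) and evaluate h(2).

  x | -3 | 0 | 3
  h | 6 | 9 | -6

1

Using Newton's divided-difference form:
h[-3,0] = (9 - 6) / (0 - (-3)) = 1
h[0,3] = (-6 - 9) / (3 - 0) = -5
h[-3,0,3] = (-5 - 1) / (3 - (-3)) = -1
h(2) = 6 + 1·(5) + (-1)·(5)·(2) = 1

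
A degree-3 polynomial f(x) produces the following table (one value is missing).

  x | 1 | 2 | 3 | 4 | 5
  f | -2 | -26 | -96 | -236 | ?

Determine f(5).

-470

The 4 known values determine f uniquely (degree ≤ 3).
L_0(5) = (3)·(2)·(1)/[(-1)·(-2)·(-3)] = -1
L_1(5) = (4)·(2)·(1)/[(1)·(-1)·(-2)] = 4
L_2(5) = (4)·(3)·(1)/[(2)·(1)·(-1)] = -6
L_3(5) = (4)·(3)·(2)/[(3)·(2)·(1)] = 4
Sum: (-2)·(-1) + (-26)·(4) + (-96)·(-6) + (-236)·(4) = -470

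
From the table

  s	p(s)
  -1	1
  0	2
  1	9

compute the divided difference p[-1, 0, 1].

p[-1,0] = (2 - 1) / (0 - (-1)) = 1
p[0,1] = (9 - 2) / (1 - 0) = 7
p[-1,0,1] = (7 - 1) / (1 - (-1)) = 3

3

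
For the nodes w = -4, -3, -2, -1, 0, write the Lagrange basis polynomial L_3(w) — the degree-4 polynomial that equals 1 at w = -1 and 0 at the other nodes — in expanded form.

L_3(w) = -(1/6)w^4 - (3/2)w^3 - (13/3)w^2 - 4w

L_3(w) = (w + 4)(w + 3)(w + 2)w / [(3)·(2)·(1)·(-1)]
       = (w^4 + 9w^3 + 26w^2 + 24w) / (-6)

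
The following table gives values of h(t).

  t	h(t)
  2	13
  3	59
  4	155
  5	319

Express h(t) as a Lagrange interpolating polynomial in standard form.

h(t) = 3t^3 - 2t^2 - t - 1

Build the Lagrange basis polynomials:
L_0(t) = (t - 3)(t - 4)(t - 5) / [-6] = -(1/6)t^3 + 2t^2 - (47/6)t + 10
L_1(t) = (t - 2)(t - 4)(t - 5) / [2] = (1/2)t^3 - (11/2)t^2 + 19t - 20
L_2(t) = (t - 2)(t - 3)(t - 5) / [-2] = -(1/2)t^3 + 5t^2 - (31/2)t + 15
L_3(t) = (t - 2)(t - 3)(t - 4) / [6] = (1/6)t^3 - (3/2)t^2 + (13/3)t - 4
h(t) = 13·L_0 + 59·L_1 + 155·L_2 + 319·L_3
  13·L_0(t) = -(13/6)t^3 + 26t^2 - (611/6)t + 130
  59·L_1(t) = (59/2)t^3 - (649/2)t^2 + 1121t - 1180
  155·L_2(t) = -(155/2)t^3 + 775t^2 - (4805/2)t + 2325
  319·L_3(t) = (319/6)t^3 - (957/2)t^2 + (4147/3)t - 1276
Adding term by term: 3t^3 - 2t^2 - t - 1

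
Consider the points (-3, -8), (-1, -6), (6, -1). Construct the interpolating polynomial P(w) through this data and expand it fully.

P(w) = -(2/63)w^2 + (55/63)w - 107/21

Build the Lagrange basis polynomials:
L_0(w) = (w + 1)(w - 6) / [18] = (1/18)w^2 - (5/18)w - 1/3
L_1(w) = (w + 3)(w - 6) / [-14] = -(1/14)w^2 + (3/14)w + 9/7
L_2(w) = (w + 3)(w + 1) / [63] = (1/63)w^2 + (4/63)w + 1/21
P(w) = (-8)·L_0 + (-6)·L_1 + (-1)·L_2
  (-8)·L_0(w) = -(4/9)w^2 + (20/9)w + 8/3
  (-6)·L_1(w) = (3/7)w^2 - (9/7)w - 54/7
  (-1)·L_2(w) = -(1/63)w^2 - (4/63)w - 1/21
Adding term by term: -(2/63)w^2 + (55/63)w - 107/21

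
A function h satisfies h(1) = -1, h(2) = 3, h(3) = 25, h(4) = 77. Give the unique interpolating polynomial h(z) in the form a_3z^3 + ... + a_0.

Newton's divided differences:
h[1,2] = (3 - (-1)) / (2 - 1) = 4
h[2,3] = (25 - 3) / (3 - 2) = 22
h[3,4] = (77 - 25) / (4 - 3) = 52
h[1,2,3] = (22 - 4) / (3 - 1) = 9
h[2,3,4] = (52 - 22) / (4 - 2) = 15
h[1,2,3,4] = (15 - 9) / (4 - 1) = 2
h(z) = -1 + 4·(z - 1) + 9·(z - 1)(z - 2) + 2·(z - 1)(z - 2)(z - 3)
Expanding: h(z) = 2z^3 - 3z^2 - z + 1

h(z) = 2z^3 - 3z^2 - z + 1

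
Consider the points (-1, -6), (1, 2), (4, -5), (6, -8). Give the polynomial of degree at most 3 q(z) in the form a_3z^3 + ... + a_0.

q(z) = (43/210)z^3 - (73/35)z^2 + (797/210)z + 3/35

L_0(z) = (z - 1)(z - 4)(z - 6) / [-70] = -(1/70)z^3 + (11/70)z^2 - (17/35)z + 12/35
L_1(z) = (z + 1)(z - 4)(z - 6) / [30] = (1/30)z^3 - (3/10)z^2 + (7/15)z + 4/5
L_2(z) = (z + 1)(z - 1)(z - 6) / [-30] = -(1/30)z^3 + (1/5)z^2 + (1/30)z - 1/5
L_3(z) = (z + 1)(z - 1)(z - 4) / [70] = (1/70)z^3 - (2/35)z^2 - (1/70)z + 2/35
q(z) = (-6)·L_0 + 2·L_1 + (-5)·L_2 + (-8)·L_3
  (-6)·L_0(z) = (3/35)z^3 - (33/35)z^2 + (102/35)z - 72/35
  2·L_1(z) = (1/15)z^3 - (3/5)z^2 + (14/15)z + 8/5
  (-5)·L_2(z) = (1/6)z^3 - z^2 - (1/6)z + 1
  (-8)·L_3(z) = -(4/35)z^3 + (16/35)z^2 + (4/35)z - 16/35
Adding term by term: (43/210)z^3 - (73/35)z^2 + (797/210)z + 3/35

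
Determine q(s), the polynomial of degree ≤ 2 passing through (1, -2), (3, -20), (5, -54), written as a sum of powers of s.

q(s) = -2s^2 - s + 1

Newton's divided differences:
q[1,3] = (-20 - (-2)) / (3 - 1) = -9
q[3,5] = (-54 - (-20)) / (5 - 3) = -17
q[1,3,5] = (-17 - (-9)) / (5 - 1) = -2
q(s) = -2 + (-9)·(s - 1) + (-2)·(s - 1)(s - 3)
Expanding: q(s) = -2s^2 - s + 1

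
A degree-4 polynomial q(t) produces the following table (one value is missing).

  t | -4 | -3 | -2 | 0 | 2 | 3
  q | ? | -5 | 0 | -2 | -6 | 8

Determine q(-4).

The 5 known values determine q uniquely (degree ≤ 4).
Evaluate each Lagrange basis at t = -4:
L_0(-4) = (-2)·(-4)·(-6)·(-7)/[(-1)·(-3)·(-5)·(-6)] = 56/15
L_1(-4) = (-1)·(-4)·(-6)·(-7)/[(1)·(-2)·(-4)·(-5)] = -21/5
L_2(-4) = (-1)·(-2)·(-6)·(-7)/[(3)·(2)·(-2)·(-3)] = 7/3
L_3(-4) = (-1)·(-2)·(-4)·(-7)/[(5)·(4)·(2)·(-1)] = -7/5
L_4(-4) = (-1)·(-2)·(-4)·(-6)/[(6)·(5)·(3)·(1)] = 8/15
Sum: (-5)·(56/15) + 0 + (-2)·(7/3) + (-6)·(-7/5) + 8·(8/15) = -32/3

-32/3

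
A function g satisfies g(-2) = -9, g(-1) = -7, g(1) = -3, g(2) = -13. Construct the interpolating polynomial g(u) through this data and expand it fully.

g(u) = -u^3 - 2u^2 + 3u - 3

Newton's divided differences:
g[-2,-1] = (-7 - (-9)) / (-1 - (-2)) = 2
g[-1,1] = (-3 - (-7)) / (1 - (-1)) = 2
g[1,2] = (-13 - (-3)) / (2 - 1) = -10
g[-2,-1,1] = (2 - 2) / (1 - (-2)) = 0
g[-1,1,2] = (-10 - 2) / (2 - (-1)) = -4
g[-2,-1,1,2] = (-4 - 0) / (2 - (-2)) = -1
g(u) = -9 + 2·(u + 2) + (-1)·(u + 2)(u + 1)(u - 1)
Expanding: g(u) = -u^3 - 2u^2 + 3u - 3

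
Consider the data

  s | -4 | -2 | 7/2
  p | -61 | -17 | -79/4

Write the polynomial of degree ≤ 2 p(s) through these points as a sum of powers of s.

Newton's divided differences:
p[-4,-2] = (-17 - (-61)) / (-2 - (-4)) = 22
p[-2,7/2] = (-79/4 - (-17)) / (7/2 - (-2)) = -1/2
p[-4,-2,7/2] = (-1/2 - 22) / (7/2 - (-4)) = -3
p(s) = -61 + 22·(s + 4) + (-3)·(s + 4)(s + 2)
Expanding: p(s) = -3s^2 + 4s + 3

p(s) = -3s^2 + 4s + 3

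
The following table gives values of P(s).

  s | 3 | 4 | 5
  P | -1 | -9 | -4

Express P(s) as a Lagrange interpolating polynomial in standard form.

Build the Lagrange basis polynomials:
L_0(s) = (s - 4)(s - 5) / [2] = (1/2)s^2 - (9/2)s + 10
L_1(s) = (s - 3)(s - 5) / [-1] = -s^2 + 8s - 15
L_2(s) = (s - 3)(s - 4) / [2] = (1/2)s^2 - (7/2)s + 6
P(s) = (-1)·L_0 + (-9)·L_1 + (-4)·L_2
  (-1)·L_0(s) = -(1/2)s^2 + (9/2)s - 10
  (-9)·L_1(s) = 9s^2 - 72s + 135
  (-4)·L_2(s) = -2s^2 + 14s - 24
Adding term by term: (13/2)s^2 - (107/2)s + 101

P(s) = (13/2)s^2 - (107/2)s + 101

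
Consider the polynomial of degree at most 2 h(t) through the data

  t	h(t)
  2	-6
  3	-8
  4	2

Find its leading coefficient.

Build the Lagrange basis polynomials:
L_0(t) = (t - 3)(t - 4) / [2] = (1/2)t^2 - (7/2)t + 6
L_1(t) = (t - 2)(t - 4) / [-1] = -t^2 + 6t - 8
L_2(t) = (t - 2)(t - 3) / [2] = (1/2)t^2 - (5/2)t + 3
h(t) = (-6)·L_0 + (-8)·L_1 + 2·L_2
Only the coefficient of t^2 is needed; take it from each L_i and combine:
(-6)·(1/2) + (-8)·(-1) + 2·(1/2) = 6

6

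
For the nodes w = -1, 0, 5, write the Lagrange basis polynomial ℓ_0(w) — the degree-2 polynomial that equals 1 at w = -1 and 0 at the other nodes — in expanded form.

ℓ_0(w) = (1/6)w^2 - (5/6)w

ℓ_0(w) = w(w - 5) / [(-1)·(-6)]
       = (w^2 - 5w) / (6)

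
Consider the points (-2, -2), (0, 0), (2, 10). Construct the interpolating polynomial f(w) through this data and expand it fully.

f(w) = w^2 + 3w

Build the Lagrange basis polynomials:
L_0(w) = w(w - 2) / [8] = (1/8)w^2 - (1/4)w
L_1(w) = (w + 2)(w - 2) / [-4] = -(1/4)w^2 + 1
L_2(w) = (w + 2)w / [8] = (1/8)w^2 + (1/4)w
f(w) = (-2)·L_0 + 0·L_1 + 10·L_2
  (-2)·L_0(w) = -(1/4)w^2 + (1/2)w
  0·L_1(w) = 0
  10·L_2(w) = (5/4)w^2 + (5/2)w
Adding term by term: w^2 + 3w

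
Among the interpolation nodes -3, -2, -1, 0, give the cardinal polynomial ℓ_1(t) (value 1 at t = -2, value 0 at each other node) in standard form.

ℓ_1(t) = (t + 3)(t + 1)t / [(1)·(-1)·(-2)]
       = (t^3 + 4t^2 + 3t) / (2)

ℓ_1(t) = (1/2)t^3 + 2t^2 + (3/2)t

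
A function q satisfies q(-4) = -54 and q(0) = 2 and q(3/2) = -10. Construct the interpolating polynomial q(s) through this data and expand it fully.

Newton's divided differences:
q[-4,0] = (2 - (-54)) / (0 - (-4)) = 14
q[0,3/2] = (-10 - 2) / (3/2 - 0) = -8
q[-4,0,3/2] = (-8 - 14) / (3/2 - (-4)) = -4
q(s) = -54 + 14·(s + 4) + (-4)·(s + 4)s
Expanding: q(s) = -4s^2 - 2s + 2

q(s) = -4s^2 - 2s + 2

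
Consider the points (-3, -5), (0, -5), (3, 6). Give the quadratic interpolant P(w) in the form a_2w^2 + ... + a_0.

P(w) = (11/18)w^2 + (11/6)w - 5

Build the Lagrange basis polynomials:
L_0(w) = w(w - 3) / [18] = (1/18)w^2 - (1/6)w
L_1(w) = (w + 3)(w - 3) / [-9] = -(1/9)w^2 + 1
L_2(w) = (w + 3)w / [18] = (1/18)w^2 + (1/6)w
P(w) = (-5)·L_0 + (-5)·L_1 + 6·L_2
  (-5)·L_0(w) = -(5/18)w^2 + (5/6)w
  (-5)·L_1(w) = (5/9)w^2 - 5
  6·L_2(w) = (1/3)w^2 + w
Adding term by term: (11/18)w^2 + (11/6)w - 5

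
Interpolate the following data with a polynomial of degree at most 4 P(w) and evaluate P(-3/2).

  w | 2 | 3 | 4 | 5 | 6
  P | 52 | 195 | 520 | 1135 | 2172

-183/16

L_0(-3/2) = (-9/2)·(-11/2)·(-13/2)·(-15/2)/[(-1)·(-2)·(-3)·(-4)] = 6435/128
L_1(-3/2) = (-7/2)·(-11/2)·(-13/2)·(-15/2)/[(1)·(-1)·(-2)·(-3)] = -5005/32
L_2(-3/2) = (-7/2)·(-9/2)·(-13/2)·(-15/2)/[(2)·(1)·(-1)·(-2)] = 12285/64
L_3(-3/2) = (-7/2)·(-9/2)·(-11/2)·(-15/2)/[(3)·(2)·(1)·(-1)] = -3465/32
L_4(-3/2) = (-7/2)·(-9/2)·(-11/2)·(-13/2)/[(4)·(3)·(2)·(1)] = 3003/128
Sum: 52·(6435/128) + 195·(-5005/32) + 520·(12285/64) + 1135·(-3465/32) + 2172·(3003/128) = -183/16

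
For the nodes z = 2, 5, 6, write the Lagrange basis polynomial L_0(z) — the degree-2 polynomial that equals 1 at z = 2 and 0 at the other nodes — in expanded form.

L_0(z) = (z - 5)(z - 6) / [(-3)·(-4)]
       = (z^2 - 11z + 30) / (12)

L_0(z) = (1/12)z^2 - (11/12)z + 5/2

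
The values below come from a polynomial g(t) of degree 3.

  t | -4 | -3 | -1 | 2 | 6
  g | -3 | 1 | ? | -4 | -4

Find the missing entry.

The 4 known values determine g uniquely (degree ≤ 3).
L_0(-1) = (2)·(-3)·(-7)/[(-1)·(-6)·(-10)] = -7/10
L_1(-1) = (3)·(-3)·(-7)/[(1)·(-5)·(-9)] = 7/5
L_2(-1) = (3)·(2)·(-7)/[(6)·(5)·(-4)] = 7/20
L_3(-1) = (3)·(2)·(-3)/[(10)·(9)·(4)] = -1/20
Sum: (-3)·(-7/10) + 1·(7/5) + (-4)·(7/20) + (-4)·(-1/20) = 23/10

23/10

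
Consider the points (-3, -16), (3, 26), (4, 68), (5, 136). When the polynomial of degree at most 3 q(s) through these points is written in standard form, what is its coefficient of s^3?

The leading coefficient equals the top divided difference q[-3,3,4,5].
q[-3,3] = (26 - (-16)) / (3 - (-3)) = 7
q[3,4] = (68 - 26) / (4 - 3) = 42
q[4,5] = (136 - 68) / (5 - 4) = 68
q[-3,3,4] = (42 - 7) / (4 - (-3)) = 5
q[3,4,5] = (68 - 42) / (5 - 3) = 13
q[-3,3,4,5] = (13 - 5) / (5 - (-3)) = 1

1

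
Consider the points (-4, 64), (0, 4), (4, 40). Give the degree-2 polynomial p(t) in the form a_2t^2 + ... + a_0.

Build the Lagrange basis polynomials:
L_0(t) = t(t - 4) / [32] = (1/32)t^2 - (1/8)t
L_1(t) = (t + 4)(t - 4) / [-16] = -(1/16)t^2 + 1
L_2(t) = (t + 4)t / [32] = (1/32)t^2 + (1/8)t
p(t) = 64·L_0 + 4·L_1 + 40·L_2
  64·L_0(t) = 2t^2 - 8t
  4·L_1(t) = -(1/4)t^2 + 4
  40·L_2(t) = (5/4)t^2 + 5t
Adding term by term: 3t^2 - 3t + 4

p(t) = 3t^2 - 3t + 4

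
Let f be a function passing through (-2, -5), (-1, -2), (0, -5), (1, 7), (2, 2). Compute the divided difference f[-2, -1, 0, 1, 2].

f[-2,-1] = (-2 - (-5)) / (-1 - (-2)) = 3
f[-1,0] = (-5 - (-2)) / (0 - (-1)) = -3
f[0,1] = (7 - (-5)) / (1 - 0) = 12
f[1,2] = (2 - 7) / (2 - 1) = -5
f[-2,-1,0] = (-3 - 3) / (0 - (-2)) = -3
f[-1,0,1] = (12 - (-3)) / (1 - (-1)) = 15/2
f[0,1,2] = (-5 - 12) / (2 - 0) = -17/2
f[-2,-1,0,1] = (15/2 - (-3)) / (1 - (-2)) = 7/2
f[-1,0,1,2] = (-17/2 - 15/2) / (2 - (-1)) = -16/3
f[-2,-1,0,1,2] = (-16/3 - 7/2) / (2 - (-2)) = -53/24

-53/24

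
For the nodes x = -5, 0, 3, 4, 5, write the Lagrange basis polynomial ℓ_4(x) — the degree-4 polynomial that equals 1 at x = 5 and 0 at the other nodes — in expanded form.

ℓ_4(x) = (x + 5)x(x - 3)(x - 4) / [(10)·(5)·(2)·(1)]
       = (x^4 - 2x^3 - 23x^2 + 60x) / (100)

ℓ_4(x) = (1/100)x^4 - (1/50)x^3 - (23/100)x^2 + (3/5)x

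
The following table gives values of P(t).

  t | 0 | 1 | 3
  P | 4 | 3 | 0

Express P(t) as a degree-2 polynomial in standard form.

P(t) = -(1/6)t^2 - (5/6)t + 4

L_0(t) = (t - 1)(t - 3) / [3] = (1/3)t^2 - (4/3)t + 1
L_1(t) = t(t - 3) / [-2] = -(1/2)t^2 + (3/2)t
L_2(t) = t(t - 1) / [6] = (1/6)t^2 - (1/6)t
P(t) = 4·L_0 + 3·L_1 + 0·L_2
  4·L_0(t) = (4/3)t^2 - (16/3)t + 4
  3·L_1(t) = -(3/2)t^2 + (9/2)t
  0·L_2(t) = 0
Adding term by term: -(1/6)t^2 - (5/6)t + 4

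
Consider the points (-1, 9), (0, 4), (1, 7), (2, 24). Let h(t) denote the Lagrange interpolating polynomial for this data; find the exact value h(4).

124

Evaluate each Lagrange basis at t = 4:
L_0(4) = (4)·(3)·(2)/[(-1)·(-2)·(-3)] = -4
L_1(4) = (5)·(3)·(2)/[(1)·(-1)·(-2)] = 15
L_2(4) = (5)·(4)·(2)/[(2)·(1)·(-1)] = -20
L_3(4) = (5)·(4)·(3)/[(3)·(2)·(1)] = 10
Sum: 9·(-4) + 4·(15) + 7·(-20) + 24·(10) = 124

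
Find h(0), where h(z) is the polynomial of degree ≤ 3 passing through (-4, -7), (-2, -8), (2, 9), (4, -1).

2

Evaluate each Lagrange basis at z = 0:
L_0(0) = (2)·(-2)·(-4)/[(-2)·(-6)·(-8)] = -1/6
L_1(0) = (4)·(-2)·(-4)/[(2)·(-4)·(-6)] = 2/3
L_2(0) = (4)·(2)·(-4)/[(6)·(4)·(-2)] = 2/3
L_3(0) = (4)·(2)·(-2)/[(8)·(6)·(2)] = -1/6
Sum: (-7)·(-1/6) + (-8)·(2/3) + 9·(2/3) + (-1)·(-1/6) = 2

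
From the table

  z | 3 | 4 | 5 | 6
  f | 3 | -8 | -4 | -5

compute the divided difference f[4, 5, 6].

-5/2

f[4,5] = (-4 - (-8)) / (5 - 4) = 4
f[5,6] = (-5 - (-4)) / (6 - 5) = -1
f[4,5,6] = (-1 - 4) / (6 - 4) = -5/2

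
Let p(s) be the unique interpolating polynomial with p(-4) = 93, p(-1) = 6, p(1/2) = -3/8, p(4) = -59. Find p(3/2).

Using Newton's divided-difference form:
p[-4,-1] = (6 - 93) / (-1 - (-4)) = -29
p[-1,1/2] = (-3/8 - 6) / (1/2 - (-1)) = -17/4
p[1/2,4] = (-59 - (-3/8)) / (4 - 1/2) = -67/4
p[-4,-1,1/2] = (-17/4 - (-29)) / (1/2 - (-4)) = 11/2
p[-1,1/2,4] = (-67/4 - (-17/4)) / (4 - (-1)) = -5/2
p[-4,-1,1/2,4] = (-5/2 - 11/2) / (4 - (-4)) = -1
p(3/2) = 93 + (-29)·(11/2) + (11/2)·(11/2)·(5/2) + (-1)·(11/2)·(5/2)·(1) = -37/8

-37/8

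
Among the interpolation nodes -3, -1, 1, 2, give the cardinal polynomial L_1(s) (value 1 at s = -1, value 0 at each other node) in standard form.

L_1(s) = (s + 3)(s - 1)(s - 2) / [(2)·(-2)·(-3)]
       = (s^3 - 7s + 6) / (12)

L_1(s) = (1/12)s^3 - (7/12)s + 1/2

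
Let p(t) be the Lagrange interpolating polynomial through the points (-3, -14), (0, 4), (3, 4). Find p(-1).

0

L_0(-1) = (-1)·(-4)/[(-3)·(-6)] = 2/9
L_1(-1) = (2)·(-4)/[(3)·(-3)] = 8/9
L_2(-1) = (2)·(-1)/[(6)·(3)] = -1/9
Sum: (-14)·(2/9) + 4·(8/9) + 4·(-1/9) = 0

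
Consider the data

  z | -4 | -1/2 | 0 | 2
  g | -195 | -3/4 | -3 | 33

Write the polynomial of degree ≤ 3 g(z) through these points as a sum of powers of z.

g(z) = 4z^3 + 3z^2 - 4z - 3

Newton's divided differences:
g[-4,-1/2] = (-3/4 - (-195)) / (-1/2 - (-4)) = 111/2
g[-1/2,0] = (-3 - (-3/4)) / (0 - (-1/2)) = -9/2
g[0,2] = (33 - (-3)) / (2 - 0) = 18
g[-4,-1/2,0] = (-9/2 - 111/2) / (0 - (-4)) = -15
g[-1/2,0,2] = (18 - (-9/2)) / (2 - (-1/2)) = 9
g[-4,-1/2,0,2] = (9 - (-15)) / (2 - (-4)) = 4
g(z) = -195 + (111/2)·(z + 4) + (-15)·(z + 4)(z + 1/2) + 4·(z + 4)(z + 1/2)z
Expanding: g(z) = 4z^3 + 3z^2 - 4z - 3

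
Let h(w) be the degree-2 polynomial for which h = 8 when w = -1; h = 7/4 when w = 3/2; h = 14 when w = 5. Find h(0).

Using Newton's divided-difference form:
h[-1,3/2] = (7/4 - 8) / (3/2 - (-1)) = -5/2
h[3/2,5] = (14 - 7/4) / (5 - 3/2) = 7/2
h[-1,3/2,5] = (7/2 - (-5/2)) / (5 - (-1)) = 1
h(0) = 8 + (-5/2)·(1) + 1·(1)·(-3/2) = 4

4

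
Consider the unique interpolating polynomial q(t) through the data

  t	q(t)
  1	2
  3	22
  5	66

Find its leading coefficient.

3

The leading coefficient equals the top divided difference q[1,3,5].
q[1,3] = (22 - 2) / (3 - 1) = 10
q[3,5] = (66 - 22) / (5 - 3) = 22
q[1,3,5] = (22 - 10) / (5 - 1) = 3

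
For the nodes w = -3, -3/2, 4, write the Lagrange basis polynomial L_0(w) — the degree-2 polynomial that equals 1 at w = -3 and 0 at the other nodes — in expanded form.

L_0(w) = (w + 3/2)(w - 4) / [(-3/2)·(-7)]
       = (w^2 - (5/2)w - 6) / (21/2)

L_0(w) = (2/21)w^2 - (5/21)w - 4/7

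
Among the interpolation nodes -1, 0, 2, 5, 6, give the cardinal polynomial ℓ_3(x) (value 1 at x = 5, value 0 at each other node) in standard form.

ℓ_3(x) = -(1/90)x^4 + (7/90)x^3 - (2/45)x^2 - (2/15)x

ℓ_3(x) = (x + 1)x(x - 2)(x - 6) / [(6)·(5)·(3)·(-1)]
       = (x^4 - 7x^3 + 4x^2 + 12x) / (-90)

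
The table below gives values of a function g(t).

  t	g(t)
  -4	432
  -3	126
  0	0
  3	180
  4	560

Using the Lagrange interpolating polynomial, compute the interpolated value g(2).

Evaluate each Lagrange basis at t = 2:
L_0(2) = (5)·(2)·(-1)·(-2)/[(-1)·(-4)·(-7)·(-8)] = 5/56
L_1(2) = (6)·(2)·(-1)·(-2)/[(1)·(-3)·(-6)·(-7)] = -4/21
L_2(2) = (6)·(5)·(-1)·(-2)/[(4)·(3)·(-3)·(-4)] = 5/12
L_3(2) = (6)·(5)·(2)·(-2)/[(7)·(6)·(3)·(-1)] = 20/21
L_4(2) = (6)·(5)·(2)·(-1)/[(8)·(7)·(4)·(1)] = -15/56
Sum: 432·(5/56) + 126·(-4/21) + 0 + 180·(20/21) + 560·(-15/56) = 36

36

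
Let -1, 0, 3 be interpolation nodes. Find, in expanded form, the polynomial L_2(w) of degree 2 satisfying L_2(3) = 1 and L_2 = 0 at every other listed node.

L_2(w) = (w + 1)w / [(4)·(3)]
       = (w^2 + w) / (12)

L_2(w) = (1/12)w^2 + (1/12)w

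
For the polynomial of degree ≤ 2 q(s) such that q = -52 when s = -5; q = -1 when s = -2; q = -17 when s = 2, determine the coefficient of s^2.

-3

The leading coefficient equals the top divided difference q[-5,-2,2].
q[-5,-2] = (-1 - (-52)) / (-2 - (-5)) = 17
q[-2,2] = (-17 - (-1)) / (2 - (-2)) = -4
q[-5,-2,2] = (-4 - 17) / (2 - (-5)) = -3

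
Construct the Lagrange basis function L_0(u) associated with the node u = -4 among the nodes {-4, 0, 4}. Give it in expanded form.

L_0(u) = u(u - 4) / [(-4)·(-8)]
       = (u^2 - 4u) / (32)

L_0(u) = (1/32)u^2 - (1/8)u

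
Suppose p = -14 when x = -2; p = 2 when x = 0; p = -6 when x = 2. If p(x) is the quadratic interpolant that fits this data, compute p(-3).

L_0(-3) = (-3)·(-5)/[(-2)·(-4)] = 15/8
L_1(-3) = (-1)·(-5)/[(2)·(-2)] = -5/4
L_2(-3) = (-1)·(-3)/[(4)·(2)] = 3/8
Sum: (-14)·(15/8) + 2·(-5/4) + (-6)·(3/8) = -31

-31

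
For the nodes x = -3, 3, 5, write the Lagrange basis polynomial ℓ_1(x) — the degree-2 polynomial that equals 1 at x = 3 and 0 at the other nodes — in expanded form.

ℓ_1(x) = -(1/12)x^2 + (1/6)x + 5/4

ℓ_1(x) = (x + 3)(x - 5) / [(6)·(-2)]
       = (x^2 - 2x - 15) / (-12)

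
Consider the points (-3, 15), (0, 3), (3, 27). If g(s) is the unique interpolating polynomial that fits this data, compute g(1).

7

Using Newton's divided-difference form:
g[-3,0] = (3 - 15) / (0 - (-3)) = -4
g[0,3] = (27 - 3) / (3 - 0) = 8
g[-3,0,3] = (8 - (-4)) / (3 - (-3)) = 2
g(1) = 15 + (-4)·(4) + 2·(4)·(1) = 7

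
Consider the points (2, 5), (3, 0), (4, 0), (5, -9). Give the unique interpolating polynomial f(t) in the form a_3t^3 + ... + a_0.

Build the Lagrange basis polynomials:
L_0(t) = (t - 3)(t - 4)(t - 5) / [-6] = -(1/6)t^3 + 2t^2 - (47/6)t + 10
L_1(t) = (t - 2)(t - 4)(t - 5) / [2] = (1/2)t^3 - (11/2)t^2 + 19t - 20
L_2(t) = (t - 2)(t - 3)(t - 5) / [-2] = -(1/2)t^3 + 5t^2 - (31/2)t + 15
L_3(t) = (t - 2)(t - 3)(t - 4) / [6] = (1/6)t^3 - (3/2)t^2 + (13/3)t - 4
f(t) = 5·L_0 + 0·L_1 + 0·L_2 + (-9)·L_3
  5·L_0(t) = -(5/6)t^3 + 10t^2 - (235/6)t + 50
  0·L_1(t) = 0
  0·L_2(t) = 0
  (-9)·L_3(t) = -(3/2)t^3 + (27/2)t^2 - 39t + 36
Adding term by term: -(7/3)t^3 + (47/2)t^2 - (469/6)t + 86

f(t) = -(7/3)t^3 + (47/2)t^2 - (469/6)t + 86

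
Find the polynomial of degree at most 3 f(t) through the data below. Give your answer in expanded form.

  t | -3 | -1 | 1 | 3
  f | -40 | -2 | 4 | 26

L_0(t) = (t + 1)(t - 1)(t - 3) / [-48] = -(1/48)t^3 + (1/16)t^2 + (1/48)t - 1/16
L_1(t) = (t + 3)(t - 1)(t - 3) / [16] = (1/16)t^3 - (1/16)t^2 - (9/16)t + 9/16
L_2(t) = (t + 3)(t + 1)(t - 3) / [-16] = -(1/16)t^3 - (1/16)t^2 + (9/16)t + 9/16
L_3(t) = (t + 3)(t + 1)(t - 1) / [48] = (1/48)t^3 + (1/16)t^2 - (1/48)t - 1/16
f(t) = (-40)·L_0 + (-2)·L_1 + 4·L_2 + 26·L_3
  (-40)·L_0(t) = (5/6)t^3 - (5/2)t^2 - (5/6)t + 5/2
  (-2)·L_1(t) = -(1/8)t^3 + (1/8)t^2 + (9/8)t - 9/8
  4·L_2(t) = -(1/4)t^3 - (1/4)t^2 + (9/4)t + 9/4
  26·L_3(t) = (13/24)t^3 + (13/8)t^2 - (13/24)t - 13/8
Adding term by term: t^3 - t^2 + 2t + 2

f(t) = t^3 - t^2 + 2t + 2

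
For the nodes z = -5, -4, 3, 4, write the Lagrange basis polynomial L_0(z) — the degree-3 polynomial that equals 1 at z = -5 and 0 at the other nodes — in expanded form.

L_0(z) = (z + 4)(z - 3)(z - 4) / [(-1)·(-8)·(-9)]
       = (z^3 - 3z^2 - 16z + 48) / (-72)

L_0(z) = -(1/72)z^3 + (1/24)z^2 + (2/9)z - 2/3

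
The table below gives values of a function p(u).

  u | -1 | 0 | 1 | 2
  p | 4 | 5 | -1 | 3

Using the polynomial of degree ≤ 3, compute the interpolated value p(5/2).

Using Newton's divided-difference form:
p[-1,0] = (5 - 4) / (0 - (-1)) = 1
p[0,1] = (-1 - 5) / (1 - 0) = -6
p[1,2] = (3 - (-1)) / (2 - 1) = 4
p[-1,0,1] = (-6 - 1) / (1 - (-1)) = -7/2
p[0,1,2] = (4 - (-6)) / (2 - 0) = 5
p[-1,0,1,2] = (5 - (-7/2)) / (2 - (-1)) = 17/6
p(5/2) = 4 + 1·(7/2) + (-7/2)·(7/2)·(5/2) + (17/6)·(7/2)·(5/2)·(3/2) = 225/16

225/16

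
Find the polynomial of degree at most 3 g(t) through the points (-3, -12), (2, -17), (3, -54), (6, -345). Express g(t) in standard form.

L_0(t) = (t - 2)(t - 3)(t - 6) / [-270] = -(1/270)t^3 + (11/270)t^2 - (2/15)t + 2/15
L_1(t) = (t + 3)(t - 3)(t - 6) / [20] = (1/20)t^3 - (3/10)t^2 - (9/20)t + 27/10
L_2(t) = (t + 3)(t - 2)(t - 6) / [-18] = -(1/18)t^3 + (5/18)t^2 + (2/3)t - 2
L_3(t) = (t + 3)(t - 2)(t - 3) / [108] = (1/108)t^3 - (1/54)t^2 - (1/12)t + 1/6
g(t) = (-12)·L_0 + (-17)·L_1 + (-54)·L_2 + (-345)·L_3
  (-12)·L_0(t) = (2/45)t^3 - (22/45)t^2 + (8/5)t - 8/5
  (-17)·L_1(t) = -(17/20)t^3 + (51/10)t^2 + (153/20)t - 459/10
  (-54)·L_2(t) = 3t^3 - 15t^2 - 36t + 108
  (-345)·L_3(t) = -(115/36)t^3 + (115/18)t^2 + (115/4)t - 115/2
Adding term by term: -t^3 - 4t^2 + 2t + 3

g(t) = -t^3 - 4t^2 + 2t + 3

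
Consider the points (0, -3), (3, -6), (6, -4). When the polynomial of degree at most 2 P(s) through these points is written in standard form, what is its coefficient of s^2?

The leading coefficient equals the top divided difference P[0,3,6].
P[0,3] = (-6 - (-3)) / (3 - 0) = -1
P[3,6] = (-4 - (-6)) / (6 - 3) = 2/3
P[0,3,6] = (2/3 - (-1)) / (6 - 0) = 5/18

5/18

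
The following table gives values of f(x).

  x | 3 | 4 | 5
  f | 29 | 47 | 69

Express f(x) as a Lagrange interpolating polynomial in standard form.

f(x) = 2x^2 + 4x - 1

Build the Lagrange basis polynomials:
L_0(x) = (x - 4)(x - 5) / [2] = (1/2)x^2 - (9/2)x + 10
L_1(x) = (x - 3)(x - 5) / [-1] = -x^2 + 8x - 15
L_2(x) = (x - 3)(x - 4) / [2] = (1/2)x^2 - (7/2)x + 6
f(x) = 29·L_0 + 47·L_1 + 69·L_2
  29·L_0(x) = (29/2)x^2 - (261/2)x + 290
  47·L_1(x) = -47x^2 + 376x - 705
  69·L_2(x) = (69/2)x^2 - (483/2)x + 414
Adding term by term: 2x^2 + 4x - 1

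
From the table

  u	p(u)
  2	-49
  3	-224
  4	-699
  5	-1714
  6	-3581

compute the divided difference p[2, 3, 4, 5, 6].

-3

p[2,3] = (-224 - (-49)) / (3 - 2) = -175
p[3,4] = (-699 - (-224)) / (4 - 3) = -475
p[4,5] = (-1714 - (-699)) / (5 - 4) = -1015
p[5,6] = (-3581 - (-1714)) / (6 - 5) = -1867
p[2,3,4] = (-475 - (-175)) / (4 - 2) = -150
p[3,4,5] = (-1015 - (-475)) / (5 - 3) = -270
p[4,5,6] = (-1867 - (-1015)) / (6 - 4) = -426
p[2,3,4,5] = (-270 - (-150)) / (5 - 2) = -40
p[3,4,5,6] = (-426 - (-270)) / (6 - 3) = -52
p[2,3,4,5,6] = (-52 - (-40)) / (6 - 2) = -3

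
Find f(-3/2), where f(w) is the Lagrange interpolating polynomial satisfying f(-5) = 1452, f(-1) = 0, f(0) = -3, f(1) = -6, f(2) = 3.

87/8

Evaluate each Lagrange basis at w = -3/2:
L_0(-3/2) = (-1/2)·(-3/2)·(-5/2)·(-7/2)/[(-4)·(-5)·(-6)·(-7)] = 1/128
L_1(-3/2) = (7/2)·(-3/2)·(-5/2)·(-7/2)/[(4)·(-1)·(-2)·(-3)] = 245/128
L_2(-3/2) = (7/2)·(-1/2)·(-5/2)·(-7/2)/[(5)·(1)·(-1)·(-2)] = -49/32
L_3(-3/2) = (7/2)·(-1/2)·(-3/2)·(-7/2)/[(6)·(2)·(1)·(-1)] = 49/64
L_4(-3/2) = (7/2)·(-1/2)·(-3/2)·(-5/2)/[(7)·(3)·(2)·(1)] = -5/32
Sum: 1452·(1/128) + 0 + (-3)·(-49/32) + (-6)·(49/64) + 3·(-5/32) = 87/8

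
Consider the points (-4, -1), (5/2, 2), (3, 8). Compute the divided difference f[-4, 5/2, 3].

f[-4,5/2] = (2 - (-1)) / (5/2 - (-4)) = 6/13
f[5/2,3] = (8 - 2) / (3 - 5/2) = 12
f[-4,5/2,3] = (12 - 6/13) / (3 - (-4)) = 150/91

150/91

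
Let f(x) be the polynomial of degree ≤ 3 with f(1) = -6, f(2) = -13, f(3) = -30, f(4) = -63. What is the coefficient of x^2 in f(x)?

1

Build the Lagrange basis polynomials:
L_0(x) = (x - 2)(x - 3)(x - 4) / [-6] = -(1/6)x^3 + (3/2)x^2 - (13/3)x + 4
L_1(x) = (x - 1)(x - 3)(x - 4) / [2] = (1/2)x^3 - 4x^2 + (19/2)x - 6
L_2(x) = (x - 1)(x - 2)(x - 4) / [-2] = -(1/2)x^3 + (7/2)x^2 - 7x + 4
L_3(x) = (x - 1)(x - 2)(x - 3) / [6] = (1/6)x^3 - x^2 + (11/6)x - 1
f(x) = (-6)·L_0 + (-13)·L_1 + (-30)·L_2 + (-63)·L_3
Only the coefficient of x^2 is needed; take it from each L_i and combine:
(-6)·(3/2) + (-13)·(-4) + (-30)·(7/2) + (-63)·(-1) = 1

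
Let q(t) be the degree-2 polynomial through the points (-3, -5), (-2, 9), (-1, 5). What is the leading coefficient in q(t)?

Build the Lagrange basis polynomials:
L_0(t) = (t + 2)(t + 1) / [2] = (1/2)t^2 + (3/2)t + 1
L_1(t) = (t + 3)(t + 1) / [-1] = -t^2 - 4t - 3
L_2(t) = (t + 3)(t + 2) / [2] = (1/2)t^2 + (5/2)t + 3
q(t) = (-5)·L_0 + 9·L_1 + 5·L_2
Only the coefficient of t^2 is needed; take it from each L_i and combine:
(-5)·(1/2) + 9·(-1) + 5·(1/2) = -9

-9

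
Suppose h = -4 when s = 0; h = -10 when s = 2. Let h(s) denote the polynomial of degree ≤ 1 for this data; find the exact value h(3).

Evaluate each Lagrange basis at s = 3:
L_0(3) = (1)/[(-2)] = -1/2
L_1(3) = (3)/[(2)] = 3/2
Sum: (-4)·(-1/2) + (-10)·(3/2) = -13

-13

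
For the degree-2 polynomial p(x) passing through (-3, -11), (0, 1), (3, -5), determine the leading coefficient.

-1

The leading coefficient equals the top divided difference p[-3,0,3].
p[-3,0] = (1 - (-11)) / (0 - (-3)) = 4
p[0,3] = (-5 - 1) / (3 - 0) = -2
p[-3,0,3] = (-2 - 4) / (3 - (-3)) = -1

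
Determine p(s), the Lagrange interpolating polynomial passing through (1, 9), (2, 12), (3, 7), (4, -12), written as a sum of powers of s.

p(s) = -s^3 + 2s^2 + 4s + 4

L_0(s) = (s - 2)(s - 3)(s - 4) / [-6] = -(1/6)s^3 + (3/2)s^2 - (13/3)s + 4
L_1(s) = (s - 1)(s - 3)(s - 4) / [2] = (1/2)s^3 - 4s^2 + (19/2)s - 6
L_2(s) = (s - 1)(s - 2)(s - 4) / [-2] = -(1/2)s^3 + (7/2)s^2 - 7s + 4
L_3(s) = (s - 1)(s - 2)(s - 3) / [6] = (1/6)s^3 - s^2 + (11/6)s - 1
p(s) = 9·L_0 + 12·L_1 + 7·L_2 + (-12)·L_3
  9·L_0(s) = -(3/2)s^3 + (27/2)s^2 - 39s + 36
  12·L_1(s) = 6s^3 - 48s^2 + 114s - 72
  7·L_2(s) = -(7/2)s^3 + (49/2)s^2 - 49s + 28
  (-12)·L_3(s) = -2s^3 + 12s^2 - 22s + 12
Adding term by term: -s^3 + 2s^2 + 4s + 4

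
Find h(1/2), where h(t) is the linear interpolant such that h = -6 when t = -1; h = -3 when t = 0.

-3/2

Evaluate each Lagrange basis at t = 1/2:
L_0(1/2) = (1/2)/[(-1)] = -1/2
L_1(1/2) = (3/2)/[(1)] = 3/2
Sum: (-6)·(-1/2) + (-3)·(3/2) = -3/2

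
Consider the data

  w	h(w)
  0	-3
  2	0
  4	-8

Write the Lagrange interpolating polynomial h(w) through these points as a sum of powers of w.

h(w) = -(11/8)w^2 + (17/4)w - 3

Build the Lagrange basis polynomials:
L_0(w) = (w - 2)(w - 4) / [8] = (1/8)w^2 - (3/4)w + 1
L_1(w) = w(w - 4) / [-4] = -(1/4)w^2 + w
L_2(w) = w(w - 2) / [8] = (1/8)w^2 - (1/4)w
h(w) = (-3)·L_0 + 0·L_1 + (-8)·L_2
  (-3)·L_0(w) = -(3/8)w^2 + (9/4)w - 3
  0·L_1(w) = 0
  (-8)·L_2(w) = -w^2 + 2w
Adding term by term: -(11/8)w^2 + (17/4)w - 3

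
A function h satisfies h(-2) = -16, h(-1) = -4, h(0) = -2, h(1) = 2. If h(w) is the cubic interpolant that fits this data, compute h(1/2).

Evaluate each Lagrange basis at w = 1/2:
L_0(1/2) = (3/2)·(1/2)·(-1/2)/[(-1)·(-2)·(-3)] = 1/16
L_1(1/2) = (5/2)·(1/2)·(-1/2)/[(1)·(-1)·(-2)] = -5/16
L_2(1/2) = (5/2)·(3/2)·(-1/2)/[(2)·(1)·(-1)] = 15/16
L_3(1/2) = (5/2)·(3/2)·(1/2)/[(3)·(2)·(1)] = 5/16
Sum: (-16)·(1/16) + (-4)·(-5/16) + (-2)·(15/16) + 2·(5/16) = -1

-1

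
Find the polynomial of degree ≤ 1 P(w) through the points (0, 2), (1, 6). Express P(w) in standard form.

P(w) = 4w + 2

Build the Lagrange basis polynomials:
L_0(w) = (w - 1) / [-1] = -w + 1
L_1(w) = w / [1] = w
P(w) = 2·L_0 + 6·L_1
  2·L_0(w) = -2w + 2
  6·L_1(w) = 6w
Adding term by term: 4w + 2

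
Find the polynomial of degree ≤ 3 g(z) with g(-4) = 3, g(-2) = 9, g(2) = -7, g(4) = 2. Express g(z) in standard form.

g(z) = (31/96)z^3 + (1/8)z^2 - (127/24)z + 1/2

L_0(z) = (z + 2)(z - 2)(z - 4) / [-96] = -(1/96)z^3 + (1/24)z^2 + (1/24)z - 1/6
L_1(z) = (z + 4)(z - 2)(z - 4) / [48] = (1/48)z^3 - (1/24)z^2 - (1/3)z + 2/3
L_2(z) = (z + 4)(z + 2)(z - 4) / [-48] = -(1/48)z^3 - (1/24)z^2 + (1/3)z + 2/3
L_3(z) = (z + 4)(z + 2)(z - 2) / [96] = (1/96)z^3 + (1/24)z^2 - (1/24)z - 1/6
g(z) = 3·L_0 + 9·L_1 + (-7)·L_2 + 2·L_3
  3·L_0(z) = -(1/32)z^3 + (1/8)z^2 + (1/8)z - 1/2
  9·L_1(z) = (3/16)z^3 - (3/8)z^2 - 3z + 6
  (-7)·L_2(z) = (7/48)z^3 + (7/24)z^2 - (7/3)z - 14/3
  2·L_3(z) = (1/48)z^3 + (1/12)z^2 - (1/12)z - 1/3
Adding term by term: (31/96)z^3 + (1/8)z^2 - (127/24)z + 1/2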